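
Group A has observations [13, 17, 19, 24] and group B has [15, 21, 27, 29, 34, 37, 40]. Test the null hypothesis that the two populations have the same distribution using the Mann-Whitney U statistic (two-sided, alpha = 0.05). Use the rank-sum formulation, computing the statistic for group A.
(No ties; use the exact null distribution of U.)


Step 1: Combine and sort all 11 observations; assign midranks.
sorted (value, group): (13,X), (15,Y), (17,X), (19,X), (21,Y), (24,X), (27,Y), (29,Y), (34,Y), (37,Y), (40,Y)
ranks: 13->1, 15->2, 17->3, 19->4, 21->5, 24->6, 27->7, 29->8, 34->9, 37->10, 40->11
Step 2: Rank sum for X: R1 = 1 + 3 + 4 + 6 = 14.
Step 3: U_X = R1 - n1(n1+1)/2 = 14 - 4*5/2 = 14 - 10 = 4.
       U_Y = n1*n2 - U_X = 28 - 4 = 24.
Step 4: No ties, so the exact null distribution of U (based on enumerating the C(11,4) = 330 equally likely rank assignments) gives the two-sided p-value.
Step 5: p-value = 0.072727; compare to alpha = 0.05. fail to reject H0.

U_X = 4, p = 0.072727, fail to reject H0 at alpha = 0.05.


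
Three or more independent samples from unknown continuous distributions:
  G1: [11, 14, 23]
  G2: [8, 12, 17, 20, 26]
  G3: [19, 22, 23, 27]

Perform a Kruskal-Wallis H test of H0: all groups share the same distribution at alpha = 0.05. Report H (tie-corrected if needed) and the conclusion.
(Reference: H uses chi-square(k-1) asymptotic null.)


Step 1: Combine all N = 12 observations and assign midranks.
sorted (value, group, rank): (8,G2,1), (11,G1,2), (12,G2,3), (14,G1,4), (17,G2,5), (19,G3,6), (20,G2,7), (22,G3,8), (23,G1,9.5), (23,G3,9.5), (26,G2,11), (27,G3,12)
Step 2: Sum ranks within each group.
R_1 = 15.5 (n_1 = 3)
R_2 = 27 (n_2 = 5)
R_3 = 35.5 (n_3 = 4)
Step 3: H = 12/(N(N+1)) * sum(R_i^2/n_i) - 3(N+1)
     = 12/(12*13) * (15.5^2/3 + 27^2/5 + 35.5^2/4) - 3*13
     = 0.076923 * 540.946 - 39
     = 2.611218.
Step 4: Ties present; correction factor C = 1 - 6/(12^3 - 12) = 0.996503. Corrected H = 2.611218 / 0.996503 = 2.620380.
Step 5: Under H0, H ~ chi^2(2); p-value = 0.269769.
Step 6: alpha = 0.05. fail to reject H0.

H = 2.6204, df = 2, p = 0.269769, fail to reject H0.


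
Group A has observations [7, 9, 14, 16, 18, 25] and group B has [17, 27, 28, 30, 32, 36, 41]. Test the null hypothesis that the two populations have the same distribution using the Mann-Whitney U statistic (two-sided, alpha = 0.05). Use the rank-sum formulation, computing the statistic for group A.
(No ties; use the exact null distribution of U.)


Step 1: Combine and sort all 13 observations; assign midranks.
sorted (value, group): (7,X), (9,X), (14,X), (16,X), (17,Y), (18,X), (25,X), (27,Y), (28,Y), (30,Y), (32,Y), (36,Y), (41,Y)
ranks: 7->1, 9->2, 14->3, 16->4, 17->5, 18->6, 25->7, 27->8, 28->9, 30->10, 32->11, 36->12, 41->13
Step 2: Rank sum for X: R1 = 1 + 2 + 3 + 4 + 6 + 7 = 23.
Step 3: U_X = R1 - n1(n1+1)/2 = 23 - 6*7/2 = 23 - 21 = 2.
       U_Y = n1*n2 - U_X = 42 - 2 = 40.
Step 4: No ties, so the exact null distribution of U (based on enumerating the C(13,6) = 1716 equally likely rank assignments) gives the two-sided p-value.
Step 5: p-value = 0.004662; compare to alpha = 0.05. reject H0.

U_X = 2, p = 0.004662, reject H0 at alpha = 0.05.


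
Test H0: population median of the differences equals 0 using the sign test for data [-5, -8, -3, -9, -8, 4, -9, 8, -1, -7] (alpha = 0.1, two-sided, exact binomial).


Step 1: Discard zero differences. Original n = 10; n_eff = number of nonzero differences = 10.
Nonzero differences (with sign): -5, -8, -3, -9, -8, +4, -9, +8, -1, -7
Step 2: Count signs: positive = 2, negative = 8.
Step 3: Under H0: P(positive) = 0.5, so the number of positives S ~ Bin(10, 0.5).
Step 4: Two-sided exact p-value = sum of Bin(10,0.5) probabilities at or below the observed probability = 0.109375.
Step 5: alpha = 0.1. fail to reject H0.

n_eff = 10, pos = 2, neg = 8, p = 0.109375, fail to reject H0.


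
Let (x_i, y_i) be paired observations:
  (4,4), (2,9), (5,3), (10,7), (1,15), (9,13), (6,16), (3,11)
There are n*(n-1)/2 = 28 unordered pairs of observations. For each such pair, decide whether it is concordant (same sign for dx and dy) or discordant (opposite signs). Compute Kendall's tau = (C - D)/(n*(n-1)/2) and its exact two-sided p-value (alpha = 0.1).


Step 1: Enumerate the 28 unordered pairs (i,j) with i<j and classify each by sign(x_j-x_i) * sign(y_j-y_i).
  (1,2):dx=-2,dy=+5->D; (1,3):dx=+1,dy=-1->D; (1,4):dx=+6,dy=+3->C; (1,5):dx=-3,dy=+11->D
  (1,6):dx=+5,dy=+9->C; (1,7):dx=+2,dy=+12->C; (1,8):dx=-1,dy=+7->D; (2,3):dx=+3,dy=-6->D
  (2,4):dx=+8,dy=-2->D; (2,5):dx=-1,dy=+6->D; (2,6):dx=+7,dy=+4->C; (2,7):dx=+4,dy=+7->C
  (2,8):dx=+1,dy=+2->C; (3,4):dx=+5,dy=+4->C; (3,5):dx=-4,dy=+12->D; (3,6):dx=+4,dy=+10->C
  (3,7):dx=+1,dy=+13->C; (3,8):dx=-2,dy=+8->D; (4,5):dx=-9,dy=+8->D; (4,6):dx=-1,dy=+6->D
  (4,7):dx=-4,dy=+9->D; (4,8):dx=-7,dy=+4->D; (5,6):dx=+8,dy=-2->D; (5,7):dx=+5,dy=+1->C
  (5,8):dx=+2,dy=-4->D; (6,7):dx=-3,dy=+3->D; (6,8):dx=-6,dy=-2->C; (7,8):dx=-3,dy=-5->C
Step 2: C = 12, D = 16, total pairs = 28.
Step 3: tau = (C - D)/(n(n-1)/2) = (12 - 16)/28 = -0.142857.
Step 4: Exact two-sided p-value (enumerate n! = 40320 permutations of y under H0): p = 0.719544.
Step 5: alpha = 0.1. fail to reject H0.

tau_b = -0.1429 (C=12, D=16), p = 0.719544, fail to reject H0.


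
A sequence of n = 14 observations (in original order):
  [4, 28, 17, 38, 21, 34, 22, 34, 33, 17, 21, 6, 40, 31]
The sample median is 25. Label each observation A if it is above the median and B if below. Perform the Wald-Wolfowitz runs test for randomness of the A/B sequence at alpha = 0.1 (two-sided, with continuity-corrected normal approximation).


Step 1: Compute median = 25; label A = above, B = below.
Labels in order: BABABABAABBBAA  (n_A = 7, n_B = 7)
Step 2: Count runs R = 10.
Step 3: Under H0 (random ordering), E[R] = 2*n_A*n_B/(n_A+n_B) + 1 = 2*7*7/14 + 1 = 8.0000.
        Var[R] = 2*n_A*n_B*(2*n_A*n_B - n_A - n_B) / ((n_A+n_B)^2 * (n_A+n_B-1)) = 8232/2548 = 3.2308.
        SD[R] = 1.7974.
Step 4: Continuity-corrected z = (R - 0.5 - E[R]) / SD[R] = (10 - 0.5 - 8.0000) / 1.7974 = 0.8345.
Step 5: Two-sided p-value via normal approximation = 2*(1 - Phi(|z|)) = 0.403986.
Step 6: alpha = 0.1. fail to reject H0.

R = 10, z = 0.8345, p = 0.403986, fail to reject H0.


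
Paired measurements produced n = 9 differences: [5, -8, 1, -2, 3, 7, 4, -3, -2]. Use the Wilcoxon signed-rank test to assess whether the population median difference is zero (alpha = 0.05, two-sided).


Step 1: Drop any zero differences (none here) and take |d_i|.
|d| = [5, 8, 1, 2, 3, 7, 4, 3, 2]
Step 2: Midrank |d_i| (ties get averaged ranks).
ranks: |5|->7, |8|->9, |1|->1, |2|->2.5, |3|->4.5, |7|->8, |4|->6, |3|->4.5, |2|->2.5
Step 3: Attach original signs; sum ranks with positive sign and with negative sign.
W+ = 7 + 1 + 4.5 + 8 + 6 = 26.5
W- = 9 + 2.5 + 4.5 + 2.5 = 18.5
(Check: W+ + W- = 45 should equal n(n+1)/2 = 45.)
Step 4: Test statistic W = min(W+, W-) = 18.5.
Step 5: Ties in |d|, so use the tie-corrected normal approximation.
        E[W] = n(n+1)/4 = 9*10/4 = 22.5.
        Tie groups: |d|=2 (t=2), |d|=3 (t=2); sum(t^3 - t) = 12.
        Var[W] = n(n+1)(2n+1)/24 - sum(t^3-t)/48 = 1710/24 - 12/48 = 71.
        z = (W - E[W]) / sqrt(Var[W]) = (18.5 - 22.5) / 8.4261 = -0.4747.
        Two-sided p = 2*Phi(z) = 0.634992.
Step 6: alpha = 0.05. fail to reject H0.

W+ = 26.5, W- = 18.5, W = min = 18.5, p = 0.634992, fail to reject H0.


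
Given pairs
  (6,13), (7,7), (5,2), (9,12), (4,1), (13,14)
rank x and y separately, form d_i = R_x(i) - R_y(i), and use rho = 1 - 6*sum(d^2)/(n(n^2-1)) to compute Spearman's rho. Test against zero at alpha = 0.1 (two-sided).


Step 1: Rank x and y separately (midranks; no ties here).
rank(x): 6->3, 7->4, 5->2, 9->5, 4->1, 13->6
rank(y): 13->5, 7->3, 2->2, 12->4, 1->1, 14->6
Step 2: d_i = R_x(i) - R_y(i); compute d_i^2.
  (3-5)^2=4, (4-3)^2=1, (2-2)^2=0, (5-4)^2=1, (1-1)^2=0, (6-6)^2=0
sum(d^2) = 6.
Step 3: rho = 1 - 6*6 / (6*(6^2 - 1)) = 1 - 36/210 = 0.828571.
Step 4: Under H0, t = rho * sqrt((n-2)/(1-rho^2)) = 2.9598 ~ t(4).
Step 5: Two-sided p-value from the t-distribution with 4 df = 0.041563.
Step 6: alpha = 0.1. reject H0.

rho = 0.8286, p = 0.041563, reject H0 at alpha = 0.1.


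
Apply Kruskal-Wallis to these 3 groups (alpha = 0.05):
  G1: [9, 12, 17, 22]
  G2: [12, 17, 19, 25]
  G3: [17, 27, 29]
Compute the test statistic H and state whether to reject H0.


Step 1: Combine all N = 11 observations and assign midranks.
sorted (value, group, rank): (9,G1,1), (12,G1,2.5), (12,G2,2.5), (17,G1,5), (17,G2,5), (17,G3,5), (19,G2,7), (22,G1,8), (25,G2,9), (27,G3,10), (29,G3,11)
Step 2: Sum ranks within each group.
R_1 = 16.5 (n_1 = 4)
R_2 = 23.5 (n_2 = 4)
R_3 = 26 (n_3 = 3)
Step 3: H = 12/(N(N+1)) * sum(R_i^2/n_i) - 3(N+1)
     = 12/(11*12) * (16.5^2/4 + 23.5^2/4 + 26^2/3) - 3*12
     = 0.090909 * 431.458 - 36
     = 3.223485.
Step 4: Ties present; correction factor C = 1 - 30/(11^3 - 11) = 0.977273. Corrected H = 3.223485 / 0.977273 = 3.298450.
Step 5: Under H0, H ~ chi^2(2); p-value = 0.192199.
Step 6: alpha = 0.05. fail to reject H0.

H = 3.2984, df = 2, p = 0.192199, fail to reject H0.


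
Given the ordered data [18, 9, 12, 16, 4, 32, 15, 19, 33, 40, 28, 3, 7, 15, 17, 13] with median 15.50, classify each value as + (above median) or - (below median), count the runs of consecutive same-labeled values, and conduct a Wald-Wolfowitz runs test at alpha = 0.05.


Step 1: Compute median = 15.50; label A = above, B = below.
Labels in order: ABBABABAAAABBBAB  (n_A = 8, n_B = 8)
Step 2: Count runs R = 10.
Step 3: Under H0 (random ordering), E[R] = 2*n_A*n_B/(n_A+n_B) + 1 = 2*8*8/16 + 1 = 9.0000.
        Var[R] = 2*n_A*n_B*(2*n_A*n_B - n_A - n_B) / ((n_A+n_B)^2 * (n_A+n_B-1)) = 14336/3840 = 3.7333.
        SD[R] = 1.9322.
Step 4: Continuity-corrected z = (R - 0.5 - E[R]) / SD[R] = (10 - 0.5 - 9.0000) / 1.9322 = 0.2588.
Step 5: Two-sided p-value via normal approximation = 2*(1 - Phi(|z|)) = 0.795809.
Step 6: alpha = 0.05. fail to reject H0.

R = 10, z = 0.2588, p = 0.795809, fail to reject H0.


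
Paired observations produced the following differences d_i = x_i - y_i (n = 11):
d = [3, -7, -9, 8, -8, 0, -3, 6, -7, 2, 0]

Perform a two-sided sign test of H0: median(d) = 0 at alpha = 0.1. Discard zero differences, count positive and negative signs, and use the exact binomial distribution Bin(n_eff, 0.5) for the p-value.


Step 1: Discard zero differences. Original n = 11; n_eff = number of nonzero differences = 9.
Nonzero differences (with sign): +3, -7, -9, +8, -8, -3, +6, -7, +2
Step 2: Count signs: positive = 4, negative = 5.
Step 3: Under H0: P(positive) = 0.5, so the number of positives S ~ Bin(9, 0.5).
Step 4: Two-sided exact p-value = sum of Bin(9,0.5) probabilities at or below the observed probability = 1.000000.
Step 5: alpha = 0.1. fail to reject H0.

n_eff = 9, pos = 4, neg = 5, p = 1.000000, fail to reject H0.


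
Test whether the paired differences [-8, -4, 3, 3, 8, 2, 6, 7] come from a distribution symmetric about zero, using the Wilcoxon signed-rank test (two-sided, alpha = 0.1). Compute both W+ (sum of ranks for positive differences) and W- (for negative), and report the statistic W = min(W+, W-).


Step 1: Drop any zero differences (none here) and take |d_i|.
|d| = [8, 4, 3, 3, 8, 2, 6, 7]
Step 2: Midrank |d_i| (ties get averaged ranks).
ranks: |8|->7.5, |4|->4, |3|->2.5, |3|->2.5, |8|->7.5, |2|->1, |6|->5, |7|->6
Step 3: Attach original signs; sum ranks with positive sign and with negative sign.
W+ = 2.5 + 2.5 + 7.5 + 1 + 5 + 6 = 24.5
W- = 7.5 + 4 = 11.5
(Check: W+ + W- = 36 should equal n(n+1)/2 = 36.)
Step 4: Test statistic W = min(W+, W-) = 11.5.
Step 5: Ties in |d|, so use the tie-corrected normal approximation.
        E[W] = n(n+1)/4 = 8*9/4 = 18.
        Tie groups: |d|=3 (t=2), |d|=8 (t=2); sum(t^3 - t) = 12.
        Var[W] = n(n+1)(2n+1)/24 - sum(t^3-t)/48 = 1224/24 - 12/48 = 50.75.
        z = (W - E[W]) / sqrt(Var[W]) = (11.5 - 18) / 7.1239 = -0.9124.
        Two-sided p = 2*Phi(z) = 0.361547.
Step 6: alpha = 0.1. fail to reject H0.

W+ = 24.5, W- = 11.5, W = min = 11.5, p = 0.361547, fail to reject H0.


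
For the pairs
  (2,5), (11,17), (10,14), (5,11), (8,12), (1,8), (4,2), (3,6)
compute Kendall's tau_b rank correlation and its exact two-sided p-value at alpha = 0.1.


Step 1: Enumerate the 28 unordered pairs (i,j) with i<j and classify each by sign(x_j-x_i) * sign(y_j-y_i).
  (1,2):dx=+9,dy=+12->C; (1,3):dx=+8,dy=+9->C; (1,4):dx=+3,dy=+6->C; (1,5):dx=+6,dy=+7->C
  (1,6):dx=-1,dy=+3->D; (1,7):dx=+2,dy=-3->D; (1,8):dx=+1,dy=+1->C; (2,3):dx=-1,dy=-3->C
  (2,4):dx=-6,dy=-6->C; (2,5):dx=-3,dy=-5->C; (2,6):dx=-10,dy=-9->C; (2,7):dx=-7,dy=-15->C
  (2,8):dx=-8,dy=-11->C; (3,4):dx=-5,dy=-3->C; (3,5):dx=-2,dy=-2->C; (3,6):dx=-9,dy=-6->C
  (3,7):dx=-6,dy=-12->C; (3,8):dx=-7,dy=-8->C; (4,5):dx=+3,dy=+1->C; (4,6):dx=-4,dy=-3->C
  (4,7):dx=-1,dy=-9->C; (4,8):dx=-2,dy=-5->C; (5,6):dx=-7,dy=-4->C; (5,7):dx=-4,dy=-10->C
  (5,8):dx=-5,dy=-6->C; (6,7):dx=+3,dy=-6->D; (6,8):dx=+2,dy=-2->D; (7,8):dx=-1,dy=+4->D
Step 2: C = 23, D = 5, total pairs = 28.
Step 3: tau = (C - D)/(n(n-1)/2) = (23 - 5)/28 = 0.642857.
Step 4: Exact two-sided p-value (enumerate n! = 40320 permutations of y under H0): p = 0.031151.
Step 5: alpha = 0.1. reject H0.

tau_b = 0.6429 (C=23, D=5), p = 0.031151, reject H0.


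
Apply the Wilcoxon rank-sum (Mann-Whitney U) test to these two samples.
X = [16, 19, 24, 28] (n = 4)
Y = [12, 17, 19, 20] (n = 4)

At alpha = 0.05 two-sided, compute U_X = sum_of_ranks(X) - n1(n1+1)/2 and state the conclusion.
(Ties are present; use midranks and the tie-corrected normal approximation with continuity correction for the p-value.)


Step 1: Combine and sort all 8 observations; assign midranks.
sorted (value, group): (12,Y), (16,X), (17,Y), (19,X), (19,Y), (20,Y), (24,X), (28,X)
ranks: 12->1, 16->2, 17->3, 19->4.5, 19->4.5, 20->6, 24->7, 28->8
Step 2: Rank sum for X: R1 = 2 + 4.5 + 7 + 8 = 21.5.
Step 3: U_X = R1 - n1(n1+1)/2 = 21.5 - 4*5/2 = 21.5 - 10 = 11.5.
       U_Y = n1*n2 - U_X = 16 - 11.5 = 4.5.
Step 4: Ties are present, so use the tie-corrected normal approximation (with continuity correction) for the p-value.
Step 5: p-value = 0.383630; compare to alpha = 0.05. fail to reject H0.

U_X = 11.5, p = 0.383630, fail to reject H0 at alpha = 0.05.


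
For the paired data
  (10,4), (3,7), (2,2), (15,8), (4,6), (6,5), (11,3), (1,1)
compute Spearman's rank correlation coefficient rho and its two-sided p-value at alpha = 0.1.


Step 1: Rank x and y separately (midranks; no ties here).
rank(x): 10->6, 3->3, 2->2, 15->8, 4->4, 6->5, 11->7, 1->1
rank(y): 4->4, 7->7, 2->2, 8->8, 6->6, 5->5, 3->3, 1->1
Step 2: d_i = R_x(i) - R_y(i); compute d_i^2.
  (6-4)^2=4, (3-7)^2=16, (2-2)^2=0, (8-8)^2=0, (4-6)^2=4, (5-5)^2=0, (7-3)^2=16, (1-1)^2=0
sum(d^2) = 40.
Step 3: rho = 1 - 6*40 / (8*(8^2 - 1)) = 1 - 240/504 = 0.523810.
Step 4: Under H0, t = rho * sqrt((n-2)/(1-rho^2)) = 1.5062 ~ t(6).
Step 5: Two-sided p-value from the t-distribution with 6 df = 0.182721.
Step 6: alpha = 0.1. fail to reject H0.

rho = 0.5238, p = 0.182721, fail to reject H0 at alpha = 0.1.


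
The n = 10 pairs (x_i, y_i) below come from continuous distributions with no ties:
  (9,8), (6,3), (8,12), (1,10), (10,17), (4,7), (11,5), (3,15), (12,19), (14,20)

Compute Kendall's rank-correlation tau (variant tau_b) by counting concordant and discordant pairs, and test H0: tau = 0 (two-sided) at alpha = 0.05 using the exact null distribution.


Step 1: Enumerate the 45 unordered pairs (i,j) with i<j and classify each by sign(x_j-x_i) * sign(y_j-y_i).
  (1,2):dx=-3,dy=-5->C; (1,3):dx=-1,dy=+4->D; (1,4):dx=-8,dy=+2->D; (1,5):dx=+1,dy=+9->C
  (1,6):dx=-5,dy=-1->C; (1,7):dx=+2,dy=-3->D; (1,8):dx=-6,dy=+7->D; (1,9):dx=+3,dy=+11->C
  (1,10):dx=+5,dy=+12->C; (2,3):dx=+2,dy=+9->C; (2,4):dx=-5,dy=+7->D; (2,5):dx=+4,dy=+14->C
  (2,6):dx=-2,dy=+4->D; (2,7):dx=+5,dy=+2->C; (2,8):dx=-3,dy=+12->D; (2,9):dx=+6,dy=+16->C
  (2,10):dx=+8,dy=+17->C; (3,4):dx=-7,dy=-2->C; (3,5):dx=+2,dy=+5->C; (3,6):dx=-4,dy=-5->C
  (3,7):dx=+3,dy=-7->D; (3,8):dx=-5,dy=+3->D; (3,9):dx=+4,dy=+7->C; (3,10):dx=+6,dy=+8->C
  (4,5):dx=+9,dy=+7->C; (4,6):dx=+3,dy=-3->D; (4,7):dx=+10,dy=-5->D; (4,8):dx=+2,dy=+5->C
  (4,9):dx=+11,dy=+9->C; (4,10):dx=+13,dy=+10->C; (5,6):dx=-6,dy=-10->C; (5,7):dx=+1,dy=-12->D
  (5,8):dx=-7,dy=-2->C; (5,9):dx=+2,dy=+2->C; (5,10):dx=+4,dy=+3->C; (6,7):dx=+7,dy=-2->D
  (6,8):dx=-1,dy=+8->D; (6,9):dx=+8,dy=+12->C; (6,10):dx=+10,dy=+13->C; (7,8):dx=-8,dy=+10->D
  (7,9):dx=+1,dy=+14->C; (7,10):dx=+3,dy=+15->C; (8,9):dx=+9,dy=+4->C; (8,10):dx=+11,dy=+5->C
  (9,10):dx=+2,dy=+1->C
Step 2: C = 30, D = 15, total pairs = 45.
Step 3: tau = (C - D)/(n(n-1)/2) = (30 - 15)/45 = 0.333333.
Step 4: Exact two-sided p-value (enumerate n! = 3628800 permutations of y under H0): p = 0.216373.
Step 5: alpha = 0.05. fail to reject H0.

tau_b = 0.3333 (C=30, D=15), p = 0.216373, fail to reject H0.


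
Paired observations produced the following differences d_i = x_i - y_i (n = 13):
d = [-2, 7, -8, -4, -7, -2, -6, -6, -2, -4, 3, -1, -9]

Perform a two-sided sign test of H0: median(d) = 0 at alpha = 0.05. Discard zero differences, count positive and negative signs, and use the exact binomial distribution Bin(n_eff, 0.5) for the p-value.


Step 1: Discard zero differences. Original n = 13; n_eff = number of nonzero differences = 13.
Nonzero differences (with sign): -2, +7, -8, -4, -7, -2, -6, -6, -2, -4, +3, -1, -9
Step 2: Count signs: positive = 2, negative = 11.
Step 3: Under H0: P(positive) = 0.5, so the number of positives S ~ Bin(13, 0.5).
Step 4: Two-sided exact p-value = sum of Bin(13,0.5) probabilities at or below the observed probability = 0.022461.
Step 5: alpha = 0.05. reject H0.

n_eff = 13, pos = 2, neg = 11, p = 0.022461, reject H0.


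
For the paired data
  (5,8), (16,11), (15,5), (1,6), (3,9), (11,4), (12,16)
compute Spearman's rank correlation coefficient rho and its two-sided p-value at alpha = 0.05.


Step 1: Rank x and y separately (midranks; no ties here).
rank(x): 5->3, 16->7, 15->6, 1->1, 3->2, 11->4, 12->5
rank(y): 8->4, 11->6, 5->2, 6->3, 9->5, 4->1, 16->7
Step 2: d_i = R_x(i) - R_y(i); compute d_i^2.
  (3-4)^2=1, (7-6)^2=1, (6-2)^2=16, (1-3)^2=4, (2-5)^2=9, (4-1)^2=9, (5-7)^2=4
sum(d^2) = 44.
Step 3: rho = 1 - 6*44 / (7*(7^2 - 1)) = 1 - 264/336 = 0.214286.
Step 4: Under H0, t = rho * sqrt((n-2)/(1-rho^2)) = 0.4906 ~ t(5).
Step 5: Two-sided p-value from the t-distribution with 5 df = 0.644512.
Step 6: alpha = 0.05. fail to reject H0.

rho = 0.2143, p = 0.644512, fail to reject H0 at alpha = 0.05.


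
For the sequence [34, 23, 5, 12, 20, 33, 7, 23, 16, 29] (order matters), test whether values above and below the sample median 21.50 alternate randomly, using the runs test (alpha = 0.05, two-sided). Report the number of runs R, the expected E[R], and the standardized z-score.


Step 1: Compute median = 21.50; label A = above, B = below.
Labels in order: AABBBABABA  (n_A = 5, n_B = 5)
Step 2: Count runs R = 7.
Step 3: Under H0 (random ordering), E[R] = 2*n_A*n_B/(n_A+n_B) + 1 = 2*5*5/10 + 1 = 6.0000.
        Var[R] = 2*n_A*n_B*(2*n_A*n_B - n_A - n_B) / ((n_A+n_B)^2 * (n_A+n_B-1)) = 2000/900 = 2.2222.
        SD[R] = 1.4907.
Step 4: Continuity-corrected z = (R - 0.5 - E[R]) / SD[R] = (7 - 0.5 - 6.0000) / 1.4907 = 0.3354.
Step 5: Two-sided p-value via normal approximation = 2*(1 - Phi(|z|)) = 0.737316.
Step 6: alpha = 0.05. fail to reject H0.

R = 7, z = 0.3354, p = 0.737316, fail to reject H0.


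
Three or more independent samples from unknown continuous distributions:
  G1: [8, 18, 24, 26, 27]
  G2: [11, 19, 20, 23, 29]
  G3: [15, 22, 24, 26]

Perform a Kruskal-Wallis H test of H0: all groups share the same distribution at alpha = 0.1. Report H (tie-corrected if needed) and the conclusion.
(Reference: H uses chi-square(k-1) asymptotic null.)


Step 1: Combine all N = 14 observations and assign midranks.
sorted (value, group, rank): (8,G1,1), (11,G2,2), (15,G3,3), (18,G1,4), (19,G2,5), (20,G2,6), (22,G3,7), (23,G2,8), (24,G1,9.5), (24,G3,9.5), (26,G1,11.5), (26,G3,11.5), (27,G1,13), (29,G2,14)
Step 2: Sum ranks within each group.
R_1 = 39 (n_1 = 5)
R_2 = 35 (n_2 = 5)
R_3 = 31 (n_3 = 4)
Step 3: H = 12/(N(N+1)) * sum(R_i^2/n_i) - 3(N+1)
     = 12/(14*15) * (39^2/5 + 35^2/5 + 31^2/4) - 3*15
     = 0.057143 * 789.45 - 45
     = 0.111429.
Step 4: Ties present; correction factor C = 1 - 12/(14^3 - 14) = 0.995604. Corrected H = 0.111429 / 0.995604 = 0.111921.
Step 5: Under H0, H ~ chi^2(2); p-value = 0.945577.
Step 6: alpha = 0.1. fail to reject H0.

H = 0.1119, df = 2, p = 0.945577, fail to reject H0.


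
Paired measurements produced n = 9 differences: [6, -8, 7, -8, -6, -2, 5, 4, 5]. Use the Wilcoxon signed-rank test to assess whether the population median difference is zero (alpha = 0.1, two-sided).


Step 1: Drop any zero differences (none here) and take |d_i|.
|d| = [6, 8, 7, 8, 6, 2, 5, 4, 5]
Step 2: Midrank |d_i| (ties get averaged ranks).
ranks: |6|->5.5, |8|->8.5, |7|->7, |8|->8.5, |6|->5.5, |2|->1, |5|->3.5, |4|->2, |5|->3.5
Step 3: Attach original signs; sum ranks with positive sign and with negative sign.
W+ = 5.5 + 7 + 3.5 + 2 + 3.5 = 21.5
W- = 8.5 + 8.5 + 5.5 + 1 = 23.5
(Check: W+ + W- = 45 should equal n(n+1)/2 = 45.)
Step 4: Test statistic W = min(W+, W-) = 21.5.
Step 5: Ties in |d|, so use the tie-corrected normal approximation.
        E[W] = n(n+1)/4 = 9*10/4 = 22.5.
        Tie groups: |d|=5 (t=2), |d|=6 (t=2), |d|=8 (t=2); sum(t^3 - t) = 18.
        Var[W] = n(n+1)(2n+1)/24 - sum(t^3-t)/48 = 1710/24 - 18/48 = 70.875.
        z = (W - E[W]) / sqrt(Var[W]) = (21.5 - 22.5) / 8.4187 = -0.1188.
        Two-sided p = 2*Phi(z) = 0.905447.
Step 6: alpha = 0.1. fail to reject H0.

W+ = 21.5, W- = 23.5, W = min = 21.5, p = 0.905447, fail to reject H0.


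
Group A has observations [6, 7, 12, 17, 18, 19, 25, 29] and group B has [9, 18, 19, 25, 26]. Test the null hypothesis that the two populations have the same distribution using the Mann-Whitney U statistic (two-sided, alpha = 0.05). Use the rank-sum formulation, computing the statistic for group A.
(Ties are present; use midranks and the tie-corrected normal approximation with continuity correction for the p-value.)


Step 1: Combine and sort all 13 observations; assign midranks.
sorted (value, group): (6,X), (7,X), (9,Y), (12,X), (17,X), (18,X), (18,Y), (19,X), (19,Y), (25,X), (25,Y), (26,Y), (29,X)
ranks: 6->1, 7->2, 9->3, 12->4, 17->5, 18->6.5, 18->6.5, 19->8.5, 19->8.5, 25->10.5, 25->10.5, 26->12, 29->13
Step 2: Rank sum for X: R1 = 1 + 2 + 4 + 5 + 6.5 + 8.5 + 10.5 + 13 = 50.5.
Step 3: U_X = R1 - n1(n1+1)/2 = 50.5 - 8*9/2 = 50.5 - 36 = 14.5.
       U_Y = n1*n2 - U_X = 40 - 14.5 = 25.5.
Step 4: Ties are present, so use the tie-corrected normal approximation (with continuity correction) for the p-value.
Step 5: p-value = 0.462364; compare to alpha = 0.05. fail to reject H0.

U_X = 14.5, p = 0.462364, fail to reject H0 at alpha = 0.05.


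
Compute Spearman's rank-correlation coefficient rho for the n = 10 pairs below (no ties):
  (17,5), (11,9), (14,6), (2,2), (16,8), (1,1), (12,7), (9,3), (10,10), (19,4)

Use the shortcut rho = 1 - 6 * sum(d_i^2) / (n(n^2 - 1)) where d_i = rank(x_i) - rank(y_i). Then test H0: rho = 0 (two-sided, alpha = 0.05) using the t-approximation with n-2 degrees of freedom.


Step 1: Rank x and y separately (midranks; no ties here).
rank(x): 17->9, 11->5, 14->7, 2->2, 16->8, 1->1, 12->6, 9->3, 10->4, 19->10
rank(y): 5->5, 9->9, 6->6, 2->2, 8->8, 1->1, 7->7, 3->3, 10->10, 4->4
Step 2: d_i = R_x(i) - R_y(i); compute d_i^2.
  (9-5)^2=16, (5-9)^2=16, (7-6)^2=1, (2-2)^2=0, (8-8)^2=0, (1-1)^2=0, (6-7)^2=1, (3-3)^2=0, (4-10)^2=36, (10-4)^2=36
sum(d^2) = 106.
Step 3: rho = 1 - 6*106 / (10*(10^2 - 1)) = 1 - 636/990 = 0.357576.
Step 4: Under H0, t = rho * sqrt((n-2)/(1-rho^2)) = 1.0830 ~ t(8).
Step 5: Two-sided p-value from the t-distribution with 8 df = 0.310376.
Step 6: alpha = 0.05. fail to reject H0.

rho = 0.3576, p = 0.310376, fail to reject H0 at alpha = 0.05.


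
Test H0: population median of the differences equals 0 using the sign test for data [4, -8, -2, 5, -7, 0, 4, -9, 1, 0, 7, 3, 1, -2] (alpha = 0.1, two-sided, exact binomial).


Step 1: Discard zero differences. Original n = 14; n_eff = number of nonzero differences = 12.
Nonzero differences (with sign): +4, -8, -2, +5, -7, +4, -9, +1, +7, +3, +1, -2
Step 2: Count signs: positive = 7, negative = 5.
Step 3: Under H0: P(positive) = 0.5, so the number of positives S ~ Bin(12, 0.5).
Step 4: Two-sided exact p-value = sum of Bin(12,0.5) probabilities at or below the observed probability = 0.774414.
Step 5: alpha = 0.1. fail to reject H0.

n_eff = 12, pos = 7, neg = 5, p = 0.774414, fail to reject H0.


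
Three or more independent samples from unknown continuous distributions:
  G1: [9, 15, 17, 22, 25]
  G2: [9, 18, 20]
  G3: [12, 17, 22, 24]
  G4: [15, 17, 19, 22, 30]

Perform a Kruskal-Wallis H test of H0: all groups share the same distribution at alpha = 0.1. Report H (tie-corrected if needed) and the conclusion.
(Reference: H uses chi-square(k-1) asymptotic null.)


Step 1: Combine all N = 17 observations and assign midranks.
sorted (value, group, rank): (9,G1,1.5), (9,G2,1.5), (12,G3,3), (15,G1,4.5), (15,G4,4.5), (17,G1,7), (17,G3,7), (17,G4,7), (18,G2,9), (19,G4,10), (20,G2,11), (22,G1,13), (22,G3,13), (22,G4,13), (24,G3,15), (25,G1,16), (30,G4,17)
Step 2: Sum ranks within each group.
R_1 = 42 (n_1 = 5)
R_2 = 21.5 (n_2 = 3)
R_3 = 38 (n_3 = 4)
R_4 = 51.5 (n_4 = 5)
Step 3: H = 12/(N(N+1)) * sum(R_i^2/n_i) - 3(N+1)
     = 12/(17*18) * (42^2/5 + 21.5^2/3 + 38^2/4 + 51.5^2/5) - 3*18
     = 0.039216 * 1398.33 - 54
     = 0.836601.
Step 4: Ties present; correction factor C = 1 - 60/(17^3 - 17) = 0.987745. Corrected H = 0.836601 / 0.987745 = 0.846981.
Step 5: Under H0, H ~ chi^2(3); p-value = 0.838200.
Step 6: alpha = 0.1. fail to reject H0.

H = 0.8470, df = 3, p = 0.838200, fail to reject H0.


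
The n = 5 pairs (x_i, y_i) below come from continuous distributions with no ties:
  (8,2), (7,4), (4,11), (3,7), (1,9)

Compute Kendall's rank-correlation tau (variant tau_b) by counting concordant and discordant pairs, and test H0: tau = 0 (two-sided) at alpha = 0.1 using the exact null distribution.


Step 1: Enumerate the 10 unordered pairs (i,j) with i<j and classify each by sign(x_j-x_i) * sign(y_j-y_i).
  (1,2):dx=-1,dy=+2->D; (1,3):dx=-4,dy=+9->D; (1,4):dx=-5,dy=+5->D; (1,5):dx=-7,dy=+7->D
  (2,3):dx=-3,dy=+7->D; (2,4):dx=-4,dy=+3->D; (2,5):dx=-6,dy=+5->D; (3,4):dx=-1,dy=-4->C
  (3,5):dx=-3,dy=-2->C; (4,5):dx=-2,dy=+2->D
Step 2: C = 2, D = 8, total pairs = 10.
Step 3: tau = (C - D)/(n(n-1)/2) = (2 - 8)/10 = -0.600000.
Step 4: Exact two-sided p-value (enumerate n! = 120 permutations of y under H0): p = 0.233333.
Step 5: alpha = 0.1. fail to reject H0.

tau_b = -0.6000 (C=2, D=8), p = 0.233333, fail to reject H0.


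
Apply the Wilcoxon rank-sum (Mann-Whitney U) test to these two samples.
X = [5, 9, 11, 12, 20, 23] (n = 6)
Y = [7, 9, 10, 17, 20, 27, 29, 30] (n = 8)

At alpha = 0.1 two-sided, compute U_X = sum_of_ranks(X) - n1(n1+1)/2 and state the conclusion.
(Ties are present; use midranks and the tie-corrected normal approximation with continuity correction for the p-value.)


Step 1: Combine and sort all 14 observations; assign midranks.
sorted (value, group): (5,X), (7,Y), (9,X), (9,Y), (10,Y), (11,X), (12,X), (17,Y), (20,X), (20,Y), (23,X), (27,Y), (29,Y), (30,Y)
ranks: 5->1, 7->2, 9->3.5, 9->3.5, 10->5, 11->6, 12->7, 17->8, 20->9.5, 20->9.5, 23->11, 27->12, 29->13, 30->14
Step 2: Rank sum for X: R1 = 1 + 3.5 + 6 + 7 + 9.5 + 11 = 38.
Step 3: U_X = R1 - n1(n1+1)/2 = 38 - 6*7/2 = 38 - 21 = 17.
       U_Y = n1*n2 - U_X = 48 - 17 = 31.
Step 4: Ties are present, so use the tie-corrected normal approximation (with continuity correction) for the p-value.
Step 5: p-value = 0.400350; compare to alpha = 0.1. fail to reject H0.

U_X = 17, p = 0.400350, fail to reject H0 at alpha = 0.1.


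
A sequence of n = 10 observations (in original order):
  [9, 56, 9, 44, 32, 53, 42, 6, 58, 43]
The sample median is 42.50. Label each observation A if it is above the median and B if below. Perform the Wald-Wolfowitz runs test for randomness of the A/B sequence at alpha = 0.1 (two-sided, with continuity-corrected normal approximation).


Step 1: Compute median = 42.50; label A = above, B = below.
Labels in order: BABABABBAA  (n_A = 5, n_B = 5)
Step 2: Count runs R = 8.
Step 3: Under H0 (random ordering), E[R] = 2*n_A*n_B/(n_A+n_B) + 1 = 2*5*5/10 + 1 = 6.0000.
        Var[R] = 2*n_A*n_B*(2*n_A*n_B - n_A - n_B) / ((n_A+n_B)^2 * (n_A+n_B-1)) = 2000/900 = 2.2222.
        SD[R] = 1.4907.
Step 4: Continuity-corrected z = (R - 0.5 - E[R]) / SD[R] = (8 - 0.5 - 6.0000) / 1.4907 = 1.0062.
Step 5: Two-sided p-value via normal approximation = 2*(1 - Phi(|z|)) = 0.314305.
Step 6: alpha = 0.1. fail to reject H0.

R = 8, z = 1.0062, p = 0.314305, fail to reject H0.


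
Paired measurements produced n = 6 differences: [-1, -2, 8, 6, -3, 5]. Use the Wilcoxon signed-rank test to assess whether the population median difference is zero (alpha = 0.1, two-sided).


Step 1: Drop any zero differences (none here) and take |d_i|.
|d| = [1, 2, 8, 6, 3, 5]
Step 2: Midrank |d_i| (ties get averaged ranks).
ranks: |1|->1, |2|->2, |8|->6, |6|->5, |3|->3, |5|->4
Step 3: Attach original signs; sum ranks with positive sign and with negative sign.
W+ = 6 + 5 + 4 = 15
W- = 1 + 2 + 3 = 6
(Check: W+ + W- = 21 should equal n(n+1)/2 = 21.)
Step 4: Test statistic W = min(W+, W-) = 6.
Step 5: No ties, so the exact null distribution over the 2^6 = 64 sign assignments gives the two-sided p-value = 0.437500.
Step 6: alpha = 0.1. fail to reject H0.

W+ = 15, W- = 6, W = min = 6, p = 0.437500, fail to reject H0.


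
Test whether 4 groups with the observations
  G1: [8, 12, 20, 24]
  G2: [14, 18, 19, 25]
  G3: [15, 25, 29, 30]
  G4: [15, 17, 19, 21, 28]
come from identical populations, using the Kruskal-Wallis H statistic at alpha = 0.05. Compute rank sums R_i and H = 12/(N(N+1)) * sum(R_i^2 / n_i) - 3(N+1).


Step 1: Combine all N = 17 observations and assign midranks.
sorted (value, group, rank): (8,G1,1), (12,G1,2), (14,G2,3), (15,G3,4.5), (15,G4,4.5), (17,G4,6), (18,G2,7), (19,G2,8.5), (19,G4,8.5), (20,G1,10), (21,G4,11), (24,G1,12), (25,G2,13.5), (25,G3,13.5), (28,G4,15), (29,G3,16), (30,G3,17)
Step 2: Sum ranks within each group.
R_1 = 25 (n_1 = 4)
R_2 = 32 (n_2 = 4)
R_3 = 51 (n_3 = 4)
R_4 = 45 (n_4 = 5)
Step 3: H = 12/(N(N+1)) * sum(R_i^2/n_i) - 3(N+1)
     = 12/(17*18) * (25^2/4 + 32^2/4 + 51^2/4 + 45^2/5) - 3*18
     = 0.039216 * 1467.5 - 54
     = 3.549020.
Step 4: Ties present; correction factor C = 1 - 18/(17^3 - 17) = 0.996324. Corrected H = 3.549020 / 0.996324 = 3.562116.
Step 5: Under H0, H ~ chi^2(3); p-value = 0.312795.
Step 6: alpha = 0.05. fail to reject H0.

H = 3.5621, df = 3, p = 0.312795, fail to reject H0.


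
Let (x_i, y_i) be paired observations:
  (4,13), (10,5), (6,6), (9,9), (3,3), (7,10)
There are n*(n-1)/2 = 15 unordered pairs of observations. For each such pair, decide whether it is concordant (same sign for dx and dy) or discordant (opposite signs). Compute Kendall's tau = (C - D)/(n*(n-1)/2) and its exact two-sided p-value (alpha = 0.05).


Step 1: Enumerate the 15 unordered pairs (i,j) with i<j and classify each by sign(x_j-x_i) * sign(y_j-y_i).
  (1,2):dx=+6,dy=-8->D; (1,3):dx=+2,dy=-7->D; (1,4):dx=+5,dy=-4->D; (1,5):dx=-1,dy=-10->C
  (1,6):dx=+3,dy=-3->D; (2,3):dx=-4,dy=+1->D; (2,4):dx=-1,dy=+4->D; (2,5):dx=-7,dy=-2->C
  (2,6):dx=-3,dy=+5->D; (3,4):dx=+3,dy=+3->C; (3,5):dx=-3,dy=-3->C; (3,6):dx=+1,dy=+4->C
  (4,5):dx=-6,dy=-6->C; (4,6):dx=-2,dy=+1->D; (5,6):dx=+4,dy=+7->C
Step 2: C = 7, D = 8, total pairs = 15.
Step 3: tau = (C - D)/(n(n-1)/2) = (7 - 8)/15 = -0.066667.
Step 4: Exact two-sided p-value (enumerate n! = 720 permutations of y under H0): p = 1.000000.
Step 5: alpha = 0.05. fail to reject H0.

tau_b = -0.0667 (C=7, D=8), p = 1.000000, fail to reject H0.


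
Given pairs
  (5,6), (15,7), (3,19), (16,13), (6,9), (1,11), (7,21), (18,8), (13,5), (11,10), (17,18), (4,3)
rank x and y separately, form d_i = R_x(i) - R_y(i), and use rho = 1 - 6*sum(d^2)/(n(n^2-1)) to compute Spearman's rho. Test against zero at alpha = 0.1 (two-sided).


Step 1: Rank x and y separately (midranks; no ties here).
rank(x): 5->4, 15->9, 3->2, 16->10, 6->5, 1->1, 7->6, 18->12, 13->8, 11->7, 17->11, 4->3
rank(y): 6->3, 7->4, 19->11, 13->9, 9->6, 11->8, 21->12, 8->5, 5->2, 10->7, 18->10, 3->1
Step 2: d_i = R_x(i) - R_y(i); compute d_i^2.
  (4-3)^2=1, (9-4)^2=25, (2-11)^2=81, (10-9)^2=1, (5-6)^2=1, (1-8)^2=49, (6-12)^2=36, (12-5)^2=49, (8-2)^2=36, (7-7)^2=0, (11-10)^2=1, (3-1)^2=4
sum(d^2) = 284.
Step 3: rho = 1 - 6*284 / (12*(12^2 - 1)) = 1 - 1704/1716 = 0.006993.
Step 4: Under H0, t = rho * sqrt((n-2)/(1-rho^2)) = 0.0221 ~ t(10).
Step 5: Two-sided p-value from the t-distribution with 10 df = 0.982792.
Step 6: alpha = 0.1. fail to reject H0.

rho = 0.0070, p = 0.982792, fail to reject H0 at alpha = 0.1.


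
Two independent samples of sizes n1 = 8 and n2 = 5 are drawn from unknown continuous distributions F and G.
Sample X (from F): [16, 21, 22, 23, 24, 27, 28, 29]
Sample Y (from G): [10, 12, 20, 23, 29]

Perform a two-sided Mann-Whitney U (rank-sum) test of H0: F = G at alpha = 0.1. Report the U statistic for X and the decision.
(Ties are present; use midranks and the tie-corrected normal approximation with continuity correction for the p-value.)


Step 1: Combine and sort all 13 observations; assign midranks.
sorted (value, group): (10,Y), (12,Y), (16,X), (20,Y), (21,X), (22,X), (23,X), (23,Y), (24,X), (27,X), (28,X), (29,X), (29,Y)
ranks: 10->1, 12->2, 16->3, 20->4, 21->5, 22->6, 23->7.5, 23->7.5, 24->9, 27->10, 28->11, 29->12.5, 29->12.5
Step 2: Rank sum for X: R1 = 3 + 5 + 6 + 7.5 + 9 + 10 + 11 + 12.5 = 64.
Step 3: U_X = R1 - n1(n1+1)/2 = 64 - 8*9/2 = 64 - 36 = 28.
       U_Y = n1*n2 - U_X = 40 - 28 = 12.
Step 4: Ties are present, so use the tie-corrected normal approximation (with continuity correction) for the p-value.
Step 5: p-value = 0.270933; compare to alpha = 0.1. fail to reject H0.

U_X = 28, p = 0.270933, fail to reject H0 at alpha = 0.1.


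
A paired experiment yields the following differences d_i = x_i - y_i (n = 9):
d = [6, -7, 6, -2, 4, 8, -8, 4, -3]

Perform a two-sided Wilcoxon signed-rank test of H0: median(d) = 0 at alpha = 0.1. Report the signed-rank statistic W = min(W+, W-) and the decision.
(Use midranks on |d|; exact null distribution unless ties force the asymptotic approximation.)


Step 1: Drop any zero differences (none here) and take |d_i|.
|d| = [6, 7, 6, 2, 4, 8, 8, 4, 3]
Step 2: Midrank |d_i| (ties get averaged ranks).
ranks: |6|->5.5, |7|->7, |6|->5.5, |2|->1, |4|->3.5, |8|->8.5, |8|->8.5, |4|->3.5, |3|->2
Step 3: Attach original signs; sum ranks with positive sign and with negative sign.
W+ = 5.5 + 5.5 + 3.5 + 8.5 + 3.5 = 26.5
W- = 7 + 1 + 8.5 + 2 = 18.5
(Check: W+ + W- = 45 should equal n(n+1)/2 = 45.)
Step 4: Test statistic W = min(W+, W-) = 18.5.
Step 5: Ties in |d|, so use the tie-corrected normal approximation.
        E[W] = n(n+1)/4 = 9*10/4 = 22.5.
        Tie groups: |d|=4 (t=2), |d|=6 (t=2), |d|=8 (t=2); sum(t^3 - t) = 18.
        Var[W] = n(n+1)(2n+1)/24 - sum(t^3-t)/48 = 1710/24 - 18/48 = 70.875.
        z = (W - E[W]) / sqrt(Var[W]) = (18.5 - 22.5) / 8.4187 = -0.4751.
        Two-sided p = 2*Phi(z) = 0.634694.
Step 6: alpha = 0.1. fail to reject H0.

W+ = 26.5, W- = 18.5, W = min = 18.5, p = 0.634694, fail to reject H0.


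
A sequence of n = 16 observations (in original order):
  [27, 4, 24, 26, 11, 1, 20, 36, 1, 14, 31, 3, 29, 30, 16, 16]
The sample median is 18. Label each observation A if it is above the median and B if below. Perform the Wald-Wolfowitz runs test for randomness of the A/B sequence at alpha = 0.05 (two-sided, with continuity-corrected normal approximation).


Step 1: Compute median = 18; label A = above, B = below.
Labels in order: ABAABBAABBABAABB  (n_A = 8, n_B = 8)
Step 2: Count runs R = 10.
Step 3: Under H0 (random ordering), E[R] = 2*n_A*n_B/(n_A+n_B) + 1 = 2*8*8/16 + 1 = 9.0000.
        Var[R] = 2*n_A*n_B*(2*n_A*n_B - n_A - n_B) / ((n_A+n_B)^2 * (n_A+n_B-1)) = 14336/3840 = 3.7333.
        SD[R] = 1.9322.
Step 4: Continuity-corrected z = (R - 0.5 - E[R]) / SD[R] = (10 - 0.5 - 9.0000) / 1.9322 = 0.2588.
Step 5: Two-sided p-value via normal approximation = 2*(1 - Phi(|z|)) = 0.795809.
Step 6: alpha = 0.05. fail to reject H0.

R = 10, z = 0.2588, p = 0.795809, fail to reject H0.


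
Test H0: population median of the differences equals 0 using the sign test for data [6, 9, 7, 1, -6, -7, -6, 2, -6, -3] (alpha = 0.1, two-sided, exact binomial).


Step 1: Discard zero differences. Original n = 10; n_eff = number of nonzero differences = 10.
Nonzero differences (with sign): +6, +9, +7, +1, -6, -7, -6, +2, -6, -3
Step 2: Count signs: positive = 5, negative = 5.
Step 3: Under H0: P(positive) = 0.5, so the number of positives S ~ Bin(10, 0.5).
Step 4: Two-sided exact p-value = sum of Bin(10,0.5) probabilities at or below the observed probability = 1.000000.
Step 5: alpha = 0.1. fail to reject H0.

n_eff = 10, pos = 5, neg = 5, p = 1.000000, fail to reject H0.


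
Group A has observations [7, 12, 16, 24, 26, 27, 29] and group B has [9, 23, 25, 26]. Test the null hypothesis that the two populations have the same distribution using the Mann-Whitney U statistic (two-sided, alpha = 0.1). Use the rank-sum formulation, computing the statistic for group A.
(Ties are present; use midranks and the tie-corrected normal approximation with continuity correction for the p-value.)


Step 1: Combine and sort all 11 observations; assign midranks.
sorted (value, group): (7,X), (9,Y), (12,X), (16,X), (23,Y), (24,X), (25,Y), (26,X), (26,Y), (27,X), (29,X)
ranks: 7->1, 9->2, 12->3, 16->4, 23->5, 24->6, 25->7, 26->8.5, 26->8.5, 27->10, 29->11
Step 2: Rank sum for X: R1 = 1 + 3 + 4 + 6 + 8.5 + 10 + 11 = 43.5.
Step 3: U_X = R1 - n1(n1+1)/2 = 43.5 - 7*8/2 = 43.5 - 28 = 15.5.
       U_Y = n1*n2 - U_X = 28 - 15.5 = 12.5.
Step 4: Ties are present, so use the tie-corrected normal approximation (with continuity correction) for the p-value.
Step 5: p-value = 0.849769; compare to alpha = 0.1. fail to reject H0.

U_X = 15.5, p = 0.849769, fail to reject H0 at alpha = 0.1.


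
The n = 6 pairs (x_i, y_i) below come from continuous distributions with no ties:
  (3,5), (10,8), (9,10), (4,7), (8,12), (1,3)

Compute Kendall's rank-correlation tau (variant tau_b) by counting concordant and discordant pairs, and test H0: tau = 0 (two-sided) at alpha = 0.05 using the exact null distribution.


Step 1: Enumerate the 15 unordered pairs (i,j) with i<j and classify each by sign(x_j-x_i) * sign(y_j-y_i).
  (1,2):dx=+7,dy=+3->C; (1,3):dx=+6,dy=+5->C; (1,4):dx=+1,dy=+2->C; (1,5):dx=+5,dy=+7->C
  (1,6):dx=-2,dy=-2->C; (2,3):dx=-1,dy=+2->D; (2,4):dx=-6,dy=-1->C; (2,5):dx=-2,dy=+4->D
  (2,6):dx=-9,dy=-5->C; (3,4):dx=-5,dy=-3->C; (3,5):dx=-1,dy=+2->D; (3,6):dx=-8,dy=-7->C
  (4,5):dx=+4,dy=+5->C; (4,6):dx=-3,dy=-4->C; (5,6):dx=-7,dy=-9->C
Step 2: C = 12, D = 3, total pairs = 15.
Step 3: tau = (C - D)/(n(n-1)/2) = (12 - 3)/15 = 0.600000.
Step 4: Exact two-sided p-value (enumerate n! = 720 permutations of y under H0): p = 0.136111.
Step 5: alpha = 0.05. fail to reject H0.

tau_b = 0.6000 (C=12, D=3), p = 0.136111, fail to reject H0.


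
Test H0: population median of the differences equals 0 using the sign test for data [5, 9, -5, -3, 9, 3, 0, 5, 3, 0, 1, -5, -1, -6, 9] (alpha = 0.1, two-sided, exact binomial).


Step 1: Discard zero differences. Original n = 15; n_eff = number of nonzero differences = 13.
Nonzero differences (with sign): +5, +9, -5, -3, +9, +3, +5, +3, +1, -5, -1, -6, +9
Step 2: Count signs: positive = 8, negative = 5.
Step 3: Under H0: P(positive) = 0.5, so the number of positives S ~ Bin(13, 0.5).
Step 4: Two-sided exact p-value = sum of Bin(13,0.5) probabilities at or below the observed probability = 0.581055.
Step 5: alpha = 0.1. fail to reject H0.

n_eff = 13, pos = 8, neg = 5, p = 0.581055, fail to reject H0.


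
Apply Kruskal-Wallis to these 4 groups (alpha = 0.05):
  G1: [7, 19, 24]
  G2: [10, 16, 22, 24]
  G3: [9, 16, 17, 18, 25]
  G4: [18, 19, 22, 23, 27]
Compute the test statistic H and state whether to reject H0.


Step 1: Combine all N = 17 observations and assign midranks.
sorted (value, group, rank): (7,G1,1), (9,G3,2), (10,G2,3), (16,G2,4.5), (16,G3,4.5), (17,G3,6), (18,G3,7.5), (18,G4,7.5), (19,G1,9.5), (19,G4,9.5), (22,G2,11.5), (22,G4,11.5), (23,G4,13), (24,G1,14.5), (24,G2,14.5), (25,G3,16), (27,G4,17)
Step 2: Sum ranks within each group.
R_1 = 25 (n_1 = 3)
R_2 = 33.5 (n_2 = 4)
R_3 = 36 (n_3 = 5)
R_4 = 58.5 (n_4 = 5)
Step 3: H = 12/(N(N+1)) * sum(R_i^2/n_i) - 3(N+1)
     = 12/(17*18) * (25^2/3 + 33.5^2/4 + 36^2/5 + 58.5^2/5) - 3*18
     = 0.039216 * 1432.55 - 54
     = 2.178268.
Step 4: Ties present; correction factor C = 1 - 30/(17^3 - 17) = 0.993873. Corrected H = 2.178268 / 0.993873 = 2.191697.
Step 5: Under H0, H ~ chi^2(3); p-value = 0.533586.
Step 6: alpha = 0.05. fail to reject H0.

H = 2.1917, df = 3, p = 0.533586, fail to reject H0.
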